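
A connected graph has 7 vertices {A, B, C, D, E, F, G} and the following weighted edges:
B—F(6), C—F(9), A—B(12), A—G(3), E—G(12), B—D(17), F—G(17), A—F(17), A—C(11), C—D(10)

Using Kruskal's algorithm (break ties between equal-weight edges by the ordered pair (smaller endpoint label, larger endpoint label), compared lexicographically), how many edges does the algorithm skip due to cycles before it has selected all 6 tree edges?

1

Kruskal: consider edges lightest-first.
A—G (3): add — endpoints in different components.
B—F (6): add — endpoints in different components.
C—F (9): add — endpoints in different components.
C—D (10): add — endpoints in different components.
A—C (11): add — endpoints in different components.
A—B (12): skip — A and B already connected.
E—G (12): add — endpoints in different components.
Edges rejected before the tree was complete: 1.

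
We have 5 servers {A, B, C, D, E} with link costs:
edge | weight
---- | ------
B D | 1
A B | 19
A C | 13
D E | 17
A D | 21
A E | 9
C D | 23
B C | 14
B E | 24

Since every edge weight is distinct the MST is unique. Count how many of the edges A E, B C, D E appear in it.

Sort edges by weight, then run Kruskal:
B D (1): add — endpoints in different components.
A E (9): add — endpoints in different components.
A C (13): add — endpoints in different components.
B C (14): add — endpoints in different components.
MST edge set: {B D, A E, A C, B C}.
Of the listed edges, {A E, B C} are in the MST → 2.

2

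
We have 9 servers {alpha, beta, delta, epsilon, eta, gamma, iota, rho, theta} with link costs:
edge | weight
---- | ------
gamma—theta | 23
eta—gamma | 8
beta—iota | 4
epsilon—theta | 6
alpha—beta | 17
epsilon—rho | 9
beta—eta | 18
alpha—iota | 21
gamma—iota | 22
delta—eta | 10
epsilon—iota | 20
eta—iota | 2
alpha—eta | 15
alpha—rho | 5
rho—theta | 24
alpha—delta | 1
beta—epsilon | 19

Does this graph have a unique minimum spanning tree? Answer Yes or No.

Yes

Kruskal's algorithm — process edges by increasing weight (ties by edge label):
alpha—delta (1): add — endpoints in different components.
eta—iota (2): add — endpoints in different components.
beta—iota (4): add — endpoints in different components.
alpha—rho (5): add — endpoints in different components.
epsilon—theta (6): add — endpoints in different components.
eta—gamma (8): add — endpoints in different components.
epsilon—rho (9): add — endpoints in different components.
delta—eta (10): add — endpoints in different components.
Every non-tree edge has weight strictly greater than the heaviest edge on the tree path between its endpoints, so the MST is unique.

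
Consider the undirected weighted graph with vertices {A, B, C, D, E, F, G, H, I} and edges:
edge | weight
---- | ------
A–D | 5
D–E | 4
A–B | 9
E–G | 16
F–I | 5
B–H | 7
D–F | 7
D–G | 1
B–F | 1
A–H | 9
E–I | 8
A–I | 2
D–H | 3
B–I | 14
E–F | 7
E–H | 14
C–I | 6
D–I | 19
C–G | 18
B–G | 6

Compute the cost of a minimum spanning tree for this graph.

27

Prim, starting at B.
Step 1: cheapest edge leaving the tree is B–F (1); add F.
Step 2: cheapest edge leaving the tree is F–I (5); add I.
Step 3: cheapest edge leaving the tree is A–I (2); add A.
Step 4: cheapest edge leaving the tree is A–D (5); add D.
Step 5: cheapest edge leaving the tree is D–G (1); add G.
Step 6: cheapest edge leaving the tree is D–H (3); add H.
Step 7: cheapest edge leaving the tree is D–E (4); add E.
Step 8: cheapest edge leaving the tree is C–I (6); add C.
MST edges: B–F, F–I, A–I, A–D, D–G, D–H, D–E, C–I; total weight 1+5+2+5+1+3+4+6 = 27.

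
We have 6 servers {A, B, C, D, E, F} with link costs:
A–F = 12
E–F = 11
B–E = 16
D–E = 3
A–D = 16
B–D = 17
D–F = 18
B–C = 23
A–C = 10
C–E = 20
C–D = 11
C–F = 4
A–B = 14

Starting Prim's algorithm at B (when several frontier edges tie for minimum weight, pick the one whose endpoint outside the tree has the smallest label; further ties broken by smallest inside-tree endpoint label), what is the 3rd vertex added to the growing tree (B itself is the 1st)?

Prim, starting at B.
Step 1: frontier [A–B 14, B–E 16, B–D 17, B–C 23] → take A–B (14); add A.
Step 2: frontier [A–C 10, A–F 12, A–D 16, B–E 16, B–D 17, B–C 23] → take A–C (10); add C.
Step 3: frontier [A–F 12, A–D 16, B–E 16, B–D 17, C–F 4, C–D 11, C–E 20] → take C–F (4); add F.
Step 4: frontier [A–D 16, B–E 16, B–D 17, C–D 11, C–E 20, E–F 11, D–F 18] → take C–D (11); add D.
Step 5: frontier [B–E 16, C–E 20, D–E 3, E–F 11] → take D–E (3); add E.
Vertex order: B, A, C, F, D, E. The 3rd vertex is C.

C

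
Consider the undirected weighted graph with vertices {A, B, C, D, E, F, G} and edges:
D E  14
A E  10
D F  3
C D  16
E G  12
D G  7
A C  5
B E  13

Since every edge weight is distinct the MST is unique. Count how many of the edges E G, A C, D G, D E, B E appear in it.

Kruskal's algorithm — process edges by increasing weight (ties by edge label):
D F (3): add. Components now {A} {B} {C} {D,F} {E} {G}
A C (5): add. Components now {A,C} {B} {D,F} {E} {G}
D G (7): add. Components now {A,C} {B} {D,F,G} {E}
A E (10): add. Components now {A,C,E} {B} {D,F,G}
E G (12): add. Components now {A,C,D,E,F,G} {B}
B E (13): add. Components now {A,B,C,D,E,F,G}
MST edge set: {D F, A C, D G, A E, E G, B E}.
Of the listed edges, {E G, A C, D G, B E} are in the MST → 4.

4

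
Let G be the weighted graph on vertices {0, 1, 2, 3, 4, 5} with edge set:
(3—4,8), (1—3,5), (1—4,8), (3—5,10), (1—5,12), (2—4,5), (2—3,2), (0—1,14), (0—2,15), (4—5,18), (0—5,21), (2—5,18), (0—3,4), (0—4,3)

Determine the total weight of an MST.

Sort edges by weight, then run Kruskal:
2—3 (2): add. Components now {0} {1} {2,3} {4} {5}
0—4 (3): add. Components now {0,4} {1} {2,3} {5}
0—3 (4): add. Components now {0,2,3,4} {1} {5}
1—3 (5): add. Components now {0,1,2,3,4} {5}
2—4 (5): skip — 2 and 4 already connected.
1—4 (8): skip — 1 and 4 already connected.
3—4 (8): skip — 3 and 4 already connected.
3—5 (10): add. Components now {0,1,2,3,4,5}
MST edges: 2—3, 0—4, 0—3, 1—3, 3—5; total weight 2+3+4+5+10 = 24.

24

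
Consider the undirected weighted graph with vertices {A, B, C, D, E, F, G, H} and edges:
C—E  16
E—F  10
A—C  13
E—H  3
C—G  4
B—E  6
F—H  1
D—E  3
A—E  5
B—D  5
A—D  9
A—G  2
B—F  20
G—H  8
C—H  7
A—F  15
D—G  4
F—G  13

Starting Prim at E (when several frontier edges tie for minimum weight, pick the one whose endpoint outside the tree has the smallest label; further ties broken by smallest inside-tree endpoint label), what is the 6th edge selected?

Prim, starting at E.
Step 1: cheapest edge leaving the tree is D—E (3); add D.
Step 2: cheapest edge leaving the tree is E—H (3); add H.
Step 3: cheapest edge leaving the tree is F—H (1); add F.
Step 4: cheapest edge leaving the tree is D—G (4); add G.
Step 5: cheapest edge leaving the tree is A—G (2); add A.
Step 6: cheapest edge leaving the tree is C—G (4); add C.
Step 7: cheapest edge leaving the tree is B—D (5); add B.
The 6th edge added is C—G.

C-G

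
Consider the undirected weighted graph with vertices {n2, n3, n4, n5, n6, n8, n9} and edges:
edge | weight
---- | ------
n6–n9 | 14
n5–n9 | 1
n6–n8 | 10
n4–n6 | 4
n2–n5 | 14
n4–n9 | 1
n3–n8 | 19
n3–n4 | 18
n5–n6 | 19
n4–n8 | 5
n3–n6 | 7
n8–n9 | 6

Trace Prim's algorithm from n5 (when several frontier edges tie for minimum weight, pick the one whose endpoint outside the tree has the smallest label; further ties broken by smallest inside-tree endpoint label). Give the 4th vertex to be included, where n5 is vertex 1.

Prim, starting at n5.
Step 1: frontier [n5–n9 1, n2–n5 14, n5–n6 19] → take n5–n9 (1); add n9.
Step 2: frontier [n2–n5 14, n5–n6 19, n4–n9 1, n8–n9 6, n6–n9 14] → take n4–n9 (1); add n4.
Step 3: frontier [n4–n6 4, n4–n8 5, n3–n4 18, n2–n5 14, n5–n6 19, n8–n9 6, n6–n9 14] → take n4–n6 (4); add n6.
Step 4: frontier [n4–n8 5, n3–n4 18, n2–n5 14, n3–n6 7, n6–n8 10, n8–n9 6] → take n4–n8 (5); add n8.
Step 5: frontier [n3–n4 18, n2–n5 14, n3–n6 7, n3–n8 19] → take n3–n6 (7); add n3.
Step 6: frontier [n2–n5 14] → take n2–n5 (14); add n2.
Vertex order: n5, n9, n4, n6, n8, n3, n2. The 4th vertex is n6.

n6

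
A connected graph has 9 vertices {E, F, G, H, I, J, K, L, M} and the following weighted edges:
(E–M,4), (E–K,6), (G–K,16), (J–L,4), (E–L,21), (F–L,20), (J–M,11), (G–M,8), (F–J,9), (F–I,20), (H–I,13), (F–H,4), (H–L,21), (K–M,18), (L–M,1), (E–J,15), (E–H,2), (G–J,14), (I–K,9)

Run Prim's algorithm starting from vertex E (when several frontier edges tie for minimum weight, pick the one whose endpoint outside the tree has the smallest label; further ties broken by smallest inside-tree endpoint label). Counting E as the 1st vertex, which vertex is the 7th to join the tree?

Prim, starting at E.
Step 1: cheapest edge leaving the tree is E–H (2); add H.
Step 2: cheapest edge leaving the tree is F–H (4); add F.
Step 3: cheapest edge leaving the tree is E–M (4); add M.
Step 4: cheapest edge leaving the tree is L–M (1); add L.
Step 5: cheapest edge leaving the tree is J–L (4); add J.
Step 6: cheapest edge leaving the tree is E–K (6); add K.
Step 7: cheapest edge leaving the tree is G–M (8); add G.
Step 8: cheapest edge leaving the tree is I–K (9); add I.
Vertex order: E, H, F, M, L, J, K, G, I. The 7th vertex is K.

K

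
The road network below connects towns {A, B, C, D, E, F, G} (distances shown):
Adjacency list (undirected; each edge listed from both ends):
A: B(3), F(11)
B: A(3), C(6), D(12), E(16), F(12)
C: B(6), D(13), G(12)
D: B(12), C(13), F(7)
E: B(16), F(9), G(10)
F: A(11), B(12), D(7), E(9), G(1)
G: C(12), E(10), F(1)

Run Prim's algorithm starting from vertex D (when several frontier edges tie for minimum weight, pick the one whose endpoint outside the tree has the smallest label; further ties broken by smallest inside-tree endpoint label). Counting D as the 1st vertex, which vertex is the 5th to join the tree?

A

Prim's algorithm from D:
Step 1: frontier [D—F 7, B—D 12, C—D 13] → take D—F (7); add F.
Step 2: frontier [B—D 12, C—D 13, F—G 1, E—F 9, A—F 11, B—F 12] → take F—G (1); add G.
Step 3: frontier [B—D 12, C—D 13, E—F 9, A—F 11, B—F 12, E—G 10, C—G 12] → take E—F (9); add E.
Step 4: frontier [B—D 12, C—D 13, B—E 16, A—F 11, B—F 12, C—G 12] → take A—F (11); add A.
Step 5: frontier [A—B 3, B—D 12, C—D 13, B—E 16, B—F 12, C—G 12] → take A—B (3); add B.
Step 6: frontier [B—C 6, C—D 13, C—G 12] → take B—C (6); add C.
Vertex order: D, F, G, E, A, B, C. The 5th vertex is A.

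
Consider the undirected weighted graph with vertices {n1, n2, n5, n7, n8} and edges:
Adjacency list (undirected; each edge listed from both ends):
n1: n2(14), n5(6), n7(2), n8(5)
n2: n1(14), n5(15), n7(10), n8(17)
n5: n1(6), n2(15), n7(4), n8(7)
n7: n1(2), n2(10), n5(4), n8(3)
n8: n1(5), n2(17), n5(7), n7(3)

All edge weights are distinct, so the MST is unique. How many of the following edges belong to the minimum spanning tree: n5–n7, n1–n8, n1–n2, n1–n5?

1

Kruskal: consider edges lightest-first.
n1–n7 (2): add — endpoints in different components.
n7–n8 (3): add — endpoints in different components.
n5–n7 (4): add — endpoints in different components.
n1–n8 (5): skip — n1 and n8 already connected.
n1–n5 (6): skip — n1 and n5 already connected.
n5–n8 (7): skip — n8 and n5 already connected.
n2–n7 (10): add — endpoints in different components.
MST edge set: {n1–n7, n7–n8, n5–n7, n2–n7}.
Of the listed edges, {n5–n7} are in the MST → 1.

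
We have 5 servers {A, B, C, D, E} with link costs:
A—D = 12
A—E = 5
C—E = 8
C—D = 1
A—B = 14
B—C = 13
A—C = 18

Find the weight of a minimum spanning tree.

27

Prim's algorithm from D:
Step 1: frontier [C—D 1, A—D 12] → take C—D (1); add C.
Step 2: frontier [C—E 8, B—C 13, A—C 18, A—D 12] → take C—E (8); add E.
Step 3: frontier [B—C 13, A—C 18, A—D 12, A—E 5] → take A—E (5); add A.
Step 4: frontier [A—B 14, B—C 13] → take B—C (13); add B.
MST edges: C—D, C—E, A—E, B—C; total weight 1+8+5+13 = 27.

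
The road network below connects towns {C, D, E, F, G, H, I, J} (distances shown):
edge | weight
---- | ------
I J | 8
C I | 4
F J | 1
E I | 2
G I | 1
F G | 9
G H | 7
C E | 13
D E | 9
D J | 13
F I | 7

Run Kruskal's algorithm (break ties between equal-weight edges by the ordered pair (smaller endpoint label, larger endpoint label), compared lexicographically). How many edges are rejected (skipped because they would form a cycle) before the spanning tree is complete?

1

Sort edges by weight, then run Kruskal:
F J (1): add — endpoints in different components.
G I (1): add — endpoints in different components.
E I (2): add — endpoints in different components.
C I (4): add — endpoints in different components.
F I (7): add — endpoints in different components.
G H (7): add — endpoints in different components.
I J (8): skip — I and J already connected.
D E (9): add — endpoints in different components.
Edges rejected before the tree was complete: 1.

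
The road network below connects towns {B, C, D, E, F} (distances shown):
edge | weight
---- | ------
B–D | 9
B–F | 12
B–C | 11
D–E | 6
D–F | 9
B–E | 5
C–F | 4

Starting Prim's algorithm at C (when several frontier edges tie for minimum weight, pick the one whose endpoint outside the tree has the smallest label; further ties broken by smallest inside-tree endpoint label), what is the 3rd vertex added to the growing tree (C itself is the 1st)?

Prim's algorithm from C:
Step 1: cheapest edge leaving the tree is C–F (4); add F.
Step 2: cheapest edge leaving the tree is D–F (9); add D.
Step 3: cheapest edge leaving the tree is D–E (6); add E.
Step 4: cheapest edge leaving the tree is B–E (5); add B.
Vertex order: C, F, D, E, B. The 3rd vertex is D.

D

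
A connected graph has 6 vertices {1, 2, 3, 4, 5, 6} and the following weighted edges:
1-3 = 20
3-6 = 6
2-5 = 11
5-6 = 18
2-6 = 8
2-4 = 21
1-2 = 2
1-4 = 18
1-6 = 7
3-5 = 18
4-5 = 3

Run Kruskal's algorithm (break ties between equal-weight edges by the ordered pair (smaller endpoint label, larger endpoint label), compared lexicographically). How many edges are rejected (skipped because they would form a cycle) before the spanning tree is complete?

1

Kruskal: consider edges lightest-first.
1-2 (2): add. Components now {1,2} {3} {4} {5} {6}
4-5 (3): add. Components now {1,2} {3} {4,5} {6}
3-6 (6): add. Components now {1,2} {3,6} {4,5}
1-6 (7): add. Components now {1,2,3,6} {4,5}
2-6 (8): skip — 2 and 6 already connected.
2-5 (11): add. Components now {1,2,3,4,5,6}
Edges rejected before the tree was complete: 1.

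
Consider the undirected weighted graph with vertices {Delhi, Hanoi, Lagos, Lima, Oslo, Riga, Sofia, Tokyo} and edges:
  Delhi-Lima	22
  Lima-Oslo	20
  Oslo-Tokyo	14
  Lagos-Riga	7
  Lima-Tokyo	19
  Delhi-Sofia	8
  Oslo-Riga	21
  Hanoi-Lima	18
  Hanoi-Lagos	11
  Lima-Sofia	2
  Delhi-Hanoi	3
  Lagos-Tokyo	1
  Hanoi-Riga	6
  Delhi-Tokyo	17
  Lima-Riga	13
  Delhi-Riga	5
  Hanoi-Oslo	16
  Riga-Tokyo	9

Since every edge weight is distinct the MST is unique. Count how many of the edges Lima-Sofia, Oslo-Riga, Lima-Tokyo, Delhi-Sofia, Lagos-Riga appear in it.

3

Kruskal: consider edges lightest-first.
Lagos-Tokyo (1): add — endpoints in different components.
Lima-Sofia (2): add — endpoints in different components.
Delhi-Hanoi (3): add — endpoints in different components.
Delhi-Riga (5): add — endpoints in different components.
Hanoi-Riga (6): skip — Hanoi and Riga already connected.
Lagos-Riga (7): add — endpoints in different components.
Delhi-Sofia (8): add — endpoints in different components.
Riga-Tokyo (9): skip — Riga and Tokyo already connected.
Hanoi-Lagos (11): skip — Hanoi and Lagos already connected.
Lima-Riga (13): skip — Lima and Riga already connected.
Oslo-Tokyo (14): add — endpoints in different components.
MST edge set: {Lagos-Tokyo, Lima-Sofia, Delhi-Hanoi, Delhi-Riga, Lagos-Riga, Delhi-Sofia, Oslo-Tokyo}.
Of the listed edges, {Lima-Sofia, Delhi-Sofia, Lagos-Riga} are in the MST → 3.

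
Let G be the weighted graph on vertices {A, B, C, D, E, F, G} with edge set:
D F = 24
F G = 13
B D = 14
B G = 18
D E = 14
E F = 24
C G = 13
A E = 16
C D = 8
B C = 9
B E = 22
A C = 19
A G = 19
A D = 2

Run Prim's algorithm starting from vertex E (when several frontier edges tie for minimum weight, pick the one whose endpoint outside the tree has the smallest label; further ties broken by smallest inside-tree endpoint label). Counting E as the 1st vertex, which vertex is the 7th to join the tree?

F

Prim's algorithm from E:
Step 1: cheapest edge leaving the tree is D E (14); add D.
Step 2: cheapest edge leaving the tree is A D (2); add A.
Step 3: cheapest edge leaving the tree is C D (8); add C.
Step 4: cheapest edge leaving the tree is B C (9); add B.
Step 5: cheapest edge leaving the tree is C G (13); add G.
Step 6: cheapest edge leaving the tree is F G (13); add F.
Vertex order: E, D, A, C, B, G, F. The 7th vertex is F.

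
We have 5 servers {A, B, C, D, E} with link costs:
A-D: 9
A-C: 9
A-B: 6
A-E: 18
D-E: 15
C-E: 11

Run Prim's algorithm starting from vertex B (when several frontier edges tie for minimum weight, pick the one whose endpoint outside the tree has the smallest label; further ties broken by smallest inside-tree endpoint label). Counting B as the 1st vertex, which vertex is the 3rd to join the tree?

C

Prim's algorithm from B:
Step 1: frontier [A-B 6] → take A-B (6); add A.
Step 2: frontier [A-C 9, A-D 9, A-E 18] → take A-C (9); add C.
Step 3: frontier [A-D 9, A-E 18, C-E 11] → take A-D (9); add D.
Step 4: frontier [A-E 18, C-E 11, D-E 15] → take C-E (11); add E.
Vertex order: B, A, C, D, E. The 3rd vertex is C.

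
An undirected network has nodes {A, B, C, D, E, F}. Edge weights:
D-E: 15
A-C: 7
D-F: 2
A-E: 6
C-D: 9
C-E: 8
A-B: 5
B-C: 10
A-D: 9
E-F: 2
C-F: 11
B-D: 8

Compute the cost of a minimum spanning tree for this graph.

Sort edges by weight, then run Kruskal:
D-F (2): add. Components now {A} {B} {C} {D,F} {E}
E-F (2): add. Components now {A} {B} {C} {D,E,F}
A-B (5): add. Components now {A,B} {C} {D,E,F}
A-E (6): add. Components now {A,B,D,E,F} {C}
A-C (7): add. Components now {A,B,C,D,E,F}
MST edges: D-F, E-F, A-B, A-E, A-C; total weight 2+2+5+6+7 = 22.

22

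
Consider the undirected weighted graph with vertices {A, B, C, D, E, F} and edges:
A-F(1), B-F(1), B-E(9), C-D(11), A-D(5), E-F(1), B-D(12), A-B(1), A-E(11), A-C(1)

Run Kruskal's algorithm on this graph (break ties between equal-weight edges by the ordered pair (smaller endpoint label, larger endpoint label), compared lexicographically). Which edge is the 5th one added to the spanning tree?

Sort edges by weight, then run Kruskal:
A-B (1): add. Components now {A,B} {C} {D} {E} {F}
A-C (1): add. Components now {A,B,C} {D} {E} {F}
A-F (1): add. Components now {A,B,C,F} {D} {E}
B-F (1): skip — B and F already connected.
E-F (1): add. Components now {A,B,C,E,F} {D}
A-D (5): add. Components now {A,B,C,D,E,F}
The 5th edge added is A-D.

A-D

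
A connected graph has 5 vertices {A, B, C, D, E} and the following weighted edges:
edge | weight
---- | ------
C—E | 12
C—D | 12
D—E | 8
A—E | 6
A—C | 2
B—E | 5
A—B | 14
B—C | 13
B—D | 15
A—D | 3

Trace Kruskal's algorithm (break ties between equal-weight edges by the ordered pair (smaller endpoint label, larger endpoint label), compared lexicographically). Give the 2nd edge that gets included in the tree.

A-D

Kruskal: consider edges lightest-first.
A—C (2): add. Components now {A,C} {B} {D} {E}
A—D (3): add. Components now {A,C,D} {B} {E}
B—E (5): add. Components now {A,C,D} {B,E}
A—E (6): add. Components now {A,B,C,D,E}
The 2nd edge added is A—D.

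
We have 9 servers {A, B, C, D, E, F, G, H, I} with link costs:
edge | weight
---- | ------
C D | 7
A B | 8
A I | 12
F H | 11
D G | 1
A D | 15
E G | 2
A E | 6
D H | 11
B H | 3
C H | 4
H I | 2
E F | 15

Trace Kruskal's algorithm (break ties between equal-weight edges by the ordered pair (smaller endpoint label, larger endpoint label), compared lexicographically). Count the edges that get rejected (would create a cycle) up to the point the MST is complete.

Kruskal's algorithm — process edges by increasing weight (ties by edge label):
D G (1): add — endpoints in different components.
E G (2): add — endpoints in different components.
H I (2): add — endpoints in different components.
B H (3): add — endpoints in different components.
C H (4): add — endpoints in different components.
A E (6): add — endpoints in different components.
C D (7): add — endpoints in different components.
A B (8): skip — A and B already connected.
D H (11): skip — D and H already connected.
F H (11): add — endpoints in different components.
Edges rejected before the tree was complete: 2.

2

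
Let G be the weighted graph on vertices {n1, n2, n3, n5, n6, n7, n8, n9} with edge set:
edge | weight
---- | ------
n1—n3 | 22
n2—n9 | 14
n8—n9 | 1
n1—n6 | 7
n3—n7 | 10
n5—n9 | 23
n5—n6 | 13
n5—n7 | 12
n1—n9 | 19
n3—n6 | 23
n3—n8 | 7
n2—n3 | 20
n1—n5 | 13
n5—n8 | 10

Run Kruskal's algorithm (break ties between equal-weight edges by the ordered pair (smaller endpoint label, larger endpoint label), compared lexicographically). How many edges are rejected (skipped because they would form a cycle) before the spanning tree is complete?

Kruskal's algorithm — process edges by increasing weight (ties by edge label):
n8—n9 (1): add — endpoints in different components.
n1—n6 (7): add — endpoints in different components.
n3—n8 (7): add — endpoints in different components.
n3—n7 (10): add — endpoints in different components.
n5—n8 (10): add — endpoints in different components.
n5—n7 (12): skip — n5 and n7 already connected.
n1—n5 (13): add — endpoints in different components.
n5—n6 (13): skip — n5 and n6 already connected.
n2—n9 (14): add — endpoints in different components.
Edges rejected before the tree was complete: 2.

2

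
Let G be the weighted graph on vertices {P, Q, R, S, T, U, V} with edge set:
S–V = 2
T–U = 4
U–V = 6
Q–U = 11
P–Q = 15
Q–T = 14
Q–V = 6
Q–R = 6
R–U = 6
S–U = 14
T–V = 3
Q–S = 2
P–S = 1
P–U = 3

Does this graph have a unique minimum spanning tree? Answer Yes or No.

Sort edges by weight, then run Kruskal:
P–S (1): add. Components now {R} {Q} {U} {P,S} {T} {V}
Q–S (2): add. Components now {R} {P,Q,S} {U} {T} {V}
S–V (2): add. Components now {R} {P,Q,S,V} {U} {T}
P–U (3): add. Components now {R} {P,Q,S,U,V} {T}
T–V (3): add. Components now {R} {P,Q,S,T,U,V}
T–U (4): skip — U and T already connected.
Q–R (6): add. Components now {P,Q,R,S,T,U,V}
Non-tree edge R–U has weight 6, equal to the heaviest edge on its tree cycle — swapping gives another MST of the same weight. Not unique.

No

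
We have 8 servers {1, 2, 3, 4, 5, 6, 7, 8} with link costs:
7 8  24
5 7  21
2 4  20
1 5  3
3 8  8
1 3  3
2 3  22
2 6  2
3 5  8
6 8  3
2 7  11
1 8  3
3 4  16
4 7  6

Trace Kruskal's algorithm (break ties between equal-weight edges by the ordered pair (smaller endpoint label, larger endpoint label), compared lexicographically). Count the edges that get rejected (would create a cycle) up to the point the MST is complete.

2

Sort edges by weight, then run Kruskal:
2 6 (2): add — endpoints in different components.
1 3 (3): add — endpoints in different components.
1 5 (3): add — endpoints in different components.
1 8 (3): add — endpoints in different components.
6 8 (3): add — endpoints in different components.
4 7 (6): add — endpoints in different components.
3 5 (8): skip — 3 and 5 already connected.
3 8 (8): skip — 3 and 8 already connected.
2 7 (11): add — endpoints in different components.
Edges rejected before the tree was complete: 2.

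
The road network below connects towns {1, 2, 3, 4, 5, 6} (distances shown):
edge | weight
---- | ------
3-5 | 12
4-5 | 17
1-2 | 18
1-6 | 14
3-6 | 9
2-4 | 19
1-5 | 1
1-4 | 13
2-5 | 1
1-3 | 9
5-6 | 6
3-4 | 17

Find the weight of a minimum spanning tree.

Kruskal's algorithm — process edges by increasing weight (ties by edge label):
1-5 (1): add — endpoints in different components.
2-5 (1): add — endpoints in different components.
5-6 (6): add — endpoints in different components.
1-3 (9): add — endpoints in different components.
3-6 (9): skip — 3 and 6 already connected.
3-5 (12): skip — 3 and 5 already connected.
1-4 (13): add — endpoints in different components.
MST edges: 1-5, 2-5, 5-6, 1-3, 1-4; total weight 1+1+6+9+13 = 30.

30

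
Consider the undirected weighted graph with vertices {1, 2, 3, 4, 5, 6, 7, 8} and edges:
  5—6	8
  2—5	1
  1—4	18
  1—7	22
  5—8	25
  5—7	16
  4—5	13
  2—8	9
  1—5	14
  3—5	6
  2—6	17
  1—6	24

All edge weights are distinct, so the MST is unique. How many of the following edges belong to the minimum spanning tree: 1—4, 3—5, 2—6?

Sort edges by weight, then run Kruskal:
2—5 (1): add — endpoints in different components.
3—5 (6): add — endpoints in different components.
5—6 (8): add — endpoints in different components.
2—8 (9): add — endpoints in different components.
4—5 (13): add — endpoints in different components.
1—5 (14): add — endpoints in different components.
5—7 (16): add — endpoints in different components.
MST edge set: {2—5, 3—5, 5—6, 2—8, 4—5, 1—5, 5—7}.
Of the listed edges, {3—5} are in the MST → 1.

1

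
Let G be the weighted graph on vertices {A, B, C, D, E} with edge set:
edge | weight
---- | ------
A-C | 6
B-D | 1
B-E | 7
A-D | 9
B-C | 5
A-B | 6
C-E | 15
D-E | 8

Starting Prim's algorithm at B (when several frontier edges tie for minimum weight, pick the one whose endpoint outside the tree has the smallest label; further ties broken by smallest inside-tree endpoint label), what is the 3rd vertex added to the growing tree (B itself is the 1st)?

Prim, starting at B.
Step 1: cheapest edge leaving the tree is B-D (1); add D.
Step 2: cheapest edge leaving the tree is B-C (5); add C.
Step 3: cheapest edge leaving the tree is A-B (6); add A.
Step 4: cheapest edge leaving the tree is B-E (7); add E.
Vertex order: B, D, C, A, E. The 3rd vertex is C.

C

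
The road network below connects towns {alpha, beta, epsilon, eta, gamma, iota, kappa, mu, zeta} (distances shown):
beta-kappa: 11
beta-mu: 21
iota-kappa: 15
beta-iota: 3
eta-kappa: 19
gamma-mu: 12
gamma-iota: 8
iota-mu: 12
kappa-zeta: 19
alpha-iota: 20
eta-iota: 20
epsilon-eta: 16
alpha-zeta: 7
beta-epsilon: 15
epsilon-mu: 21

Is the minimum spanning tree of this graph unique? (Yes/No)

No

Sort edges by weight, then run Kruskal:
beta-iota (3): add — endpoints in different components.
alpha-zeta (7): add — endpoints in different components.
gamma-iota (8): add — endpoints in different components.
beta-kappa (11): add — endpoints in different components.
gamma-mu (12): add — endpoints in different components.
iota-mu (12): skip — iota and mu already connected.
beta-epsilon (15): add — endpoints in different components.
iota-kappa (15): skip — iota and kappa already connected.
epsilon-eta (16): add — endpoints in different components.
eta-kappa (19): skip — eta and kappa already connected.
kappa-zeta (19): add — endpoints in different components.
Non-tree edge iota-mu has weight 12, equal to the heaviest edge on its tree cycle — swapping gives another MST of the same weight. Not unique.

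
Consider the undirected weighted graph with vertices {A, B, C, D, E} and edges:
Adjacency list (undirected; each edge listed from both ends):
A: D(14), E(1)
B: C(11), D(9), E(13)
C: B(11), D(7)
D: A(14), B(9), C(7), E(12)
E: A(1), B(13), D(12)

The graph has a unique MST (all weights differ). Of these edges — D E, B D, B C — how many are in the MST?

Kruskal: consider edges lightest-first.
A E (1): add — endpoints in different components.
C D (7): add — endpoints in different components.
B D (9): add — endpoints in different components.
B C (11): skip — B and C already connected.
D E (12): add — endpoints in different components.
MST edge set: {A E, C D, B D, D E}.
Of the listed edges, {D E, B D} are in the MST → 2.

2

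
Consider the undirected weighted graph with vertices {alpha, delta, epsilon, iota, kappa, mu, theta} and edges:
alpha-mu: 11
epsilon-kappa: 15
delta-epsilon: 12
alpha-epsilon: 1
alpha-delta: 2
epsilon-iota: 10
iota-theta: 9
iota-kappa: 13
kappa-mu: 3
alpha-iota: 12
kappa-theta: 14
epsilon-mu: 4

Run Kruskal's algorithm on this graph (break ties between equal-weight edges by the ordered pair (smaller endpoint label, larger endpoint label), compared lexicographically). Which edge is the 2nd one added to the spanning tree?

Kruskal: consider edges lightest-first.
alpha-epsilon (1): add. Components now {alpha,epsilon} {theta} {delta} {kappa} {mu} {iota}
alpha-delta (2): add. Components now {alpha,delta,epsilon} {theta} {kappa} {mu} {iota}
kappa-mu (3): add. Components now {alpha,delta,epsilon} {theta} {kappa,mu} {iota}
epsilon-mu (4): add. Components now {alpha,delta,epsilon,kappa,mu} {theta} {iota}
iota-theta (9): add. Components now {alpha,delta,epsilon,kappa,mu} {iota,theta}
epsilon-iota (10): add. Components now {alpha,delta,epsilon,iota,kappa,mu,theta}
The 2nd edge added is alpha-delta.

alpha-delta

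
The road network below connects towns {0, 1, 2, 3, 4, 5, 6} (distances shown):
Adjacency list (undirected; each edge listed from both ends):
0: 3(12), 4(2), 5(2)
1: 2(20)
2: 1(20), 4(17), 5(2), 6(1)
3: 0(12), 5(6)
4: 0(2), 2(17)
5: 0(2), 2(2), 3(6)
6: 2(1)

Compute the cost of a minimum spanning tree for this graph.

Sort edges by weight, then run Kruskal:
2–6 (1): add. Components now {0} {1} {2,6} {3} {4} {5}
0–4 (2): add. Components now {0,4} {1} {2,6} {3} {5}
0–5 (2): add. Components now {0,4,5} {1} {2,6} {3}
2–5 (2): add. Components now {0,2,4,5,6} {1} {3}
3–5 (6): add. Components now {0,2,3,4,5,6} {1}
0–3 (12): skip — 0 and 3 already connected.
2–4 (17): skip — 2 and 4 already connected.
1–2 (20): add. Components now {0,1,2,3,4,5,6}
MST edges: 2–6, 0–4, 0–5, 2–5, 3–5, 1–2; total weight 1+2+2+2+6+20 = 33.

33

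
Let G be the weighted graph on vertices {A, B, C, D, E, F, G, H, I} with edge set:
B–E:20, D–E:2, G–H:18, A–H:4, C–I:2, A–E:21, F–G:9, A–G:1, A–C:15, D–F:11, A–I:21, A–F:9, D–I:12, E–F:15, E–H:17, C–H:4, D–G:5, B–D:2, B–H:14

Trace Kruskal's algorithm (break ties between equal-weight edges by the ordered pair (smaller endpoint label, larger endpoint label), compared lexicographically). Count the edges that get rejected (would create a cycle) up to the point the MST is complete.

0

Kruskal's algorithm — process edges by increasing weight (ties by edge label):
A–G (1): add — endpoints in different components.
B–D (2): add — endpoints in different components.
C–I (2): add — endpoints in different components.
D–E (2): add — endpoints in different components.
A–H (4): add — endpoints in different components.
C–H (4): add — endpoints in different components.
D–G (5): add — endpoints in different components.
A–F (9): add — endpoints in different components.
Edges rejected before the tree was complete: 0.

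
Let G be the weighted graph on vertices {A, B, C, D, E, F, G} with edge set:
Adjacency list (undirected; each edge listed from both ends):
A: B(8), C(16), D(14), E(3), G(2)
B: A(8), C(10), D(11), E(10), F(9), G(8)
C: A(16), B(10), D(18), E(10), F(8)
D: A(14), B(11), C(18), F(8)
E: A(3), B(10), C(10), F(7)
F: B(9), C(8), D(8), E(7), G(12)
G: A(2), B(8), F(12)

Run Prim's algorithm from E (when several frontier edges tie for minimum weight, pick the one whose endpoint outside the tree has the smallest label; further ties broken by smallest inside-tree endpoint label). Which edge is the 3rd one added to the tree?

E-F

Grow the tree from E using Prim:
Step 1: cheapest edge leaving the tree is A–E (3); add A.
Step 2: cheapest edge leaving the tree is A–G (2); add G.
Step 3: cheapest edge leaving the tree is E–F (7); add F.
Step 4: cheapest edge leaving the tree is A–B (8); add B.
Step 5: cheapest edge leaving the tree is C–F (8); add C.
Step 6: cheapest edge leaving the tree is D–F (8); add D.
The 3rd edge added is E–F.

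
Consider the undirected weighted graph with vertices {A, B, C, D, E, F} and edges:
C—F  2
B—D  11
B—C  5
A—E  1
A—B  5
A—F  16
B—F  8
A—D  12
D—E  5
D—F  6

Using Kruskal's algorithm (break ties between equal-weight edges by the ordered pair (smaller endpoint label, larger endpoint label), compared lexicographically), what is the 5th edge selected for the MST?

D-E

Kruskal's algorithm — process edges by increasing weight (ties by edge label):
A—E (1): add — endpoints in different components.
C—F (2): add — endpoints in different components.
A—B (5): add — endpoints in different components.
B—C (5): add — endpoints in different components.
D—E (5): add — endpoints in different components.
The 5th edge added is D—E.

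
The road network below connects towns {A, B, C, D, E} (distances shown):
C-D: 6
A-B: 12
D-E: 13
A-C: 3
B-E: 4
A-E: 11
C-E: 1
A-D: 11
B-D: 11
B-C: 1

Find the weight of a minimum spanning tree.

Grow the tree from E using Prim:
Step 1: cheapest edge leaving the tree is C-E (1); add C.
Step 2: cheapest edge leaving the tree is B-C (1); add B.
Step 3: cheapest edge leaving the tree is A-C (3); add A.
Step 4: cheapest edge leaving the tree is C-D (6); add D.
MST edges: C-E, B-C, A-C, C-D; total weight 1+1+3+6 = 11.

11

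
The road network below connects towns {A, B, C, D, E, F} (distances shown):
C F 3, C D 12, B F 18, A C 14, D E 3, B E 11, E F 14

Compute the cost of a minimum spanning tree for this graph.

43

Prim's algorithm from C:
Step 1: cheapest edge leaving the tree is C F (3); add F.
Step 2: cheapest edge leaving the tree is C D (12); add D.
Step 3: cheapest edge leaving the tree is D E (3); add E.
Step 4: cheapest edge leaving the tree is B E (11); add B.
Step 5: cheapest edge leaving the tree is A C (14); add A.
MST edges: C F, C D, D E, B E, A C; total weight 3+12+3+11+14 = 43.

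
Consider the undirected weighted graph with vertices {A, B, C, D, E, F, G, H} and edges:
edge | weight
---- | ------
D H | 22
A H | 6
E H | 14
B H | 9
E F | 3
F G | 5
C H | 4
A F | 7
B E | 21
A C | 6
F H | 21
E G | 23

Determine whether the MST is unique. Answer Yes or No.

Kruskal: consider edges lightest-first.
E F (3): add — endpoints in different components.
C H (4): add — endpoints in different components.
F G (5): add — endpoints in different components.
A C (6): add — endpoints in different components.
A H (6): skip — A and H already connected.
A F (7): add — endpoints in different components.
B H (9): add — endpoints in different components.
E H (14): skip — E and H already connected.
B E (21): skip — B and E already connected.
F H (21): skip — F and H already connected.
D H (22): add — endpoints in different components.
Non-tree edge A H has weight 6, equal to the heaviest edge on its tree cycle — swapping gives another MST of the same weight. Not unique.

No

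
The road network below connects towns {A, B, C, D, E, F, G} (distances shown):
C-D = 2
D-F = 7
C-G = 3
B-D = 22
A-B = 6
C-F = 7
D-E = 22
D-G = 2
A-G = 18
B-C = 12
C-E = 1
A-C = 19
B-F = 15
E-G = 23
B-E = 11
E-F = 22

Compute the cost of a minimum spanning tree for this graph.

29

Kruskal: consider edges lightest-first.
C-E (1): add — endpoints in different components.
C-D (2): add — endpoints in different components.
D-G (2): add — endpoints in different components.
C-G (3): skip — C and G already connected.
A-B (6): add — endpoints in different components.
C-F (7): add — endpoints in different components.
D-F (7): skip — D and F already connected.
B-E (11): add — endpoints in different components.
MST edges: C-E, C-D, D-G, A-B, C-F, B-E; total weight 1+2+2+6+7+11 = 29.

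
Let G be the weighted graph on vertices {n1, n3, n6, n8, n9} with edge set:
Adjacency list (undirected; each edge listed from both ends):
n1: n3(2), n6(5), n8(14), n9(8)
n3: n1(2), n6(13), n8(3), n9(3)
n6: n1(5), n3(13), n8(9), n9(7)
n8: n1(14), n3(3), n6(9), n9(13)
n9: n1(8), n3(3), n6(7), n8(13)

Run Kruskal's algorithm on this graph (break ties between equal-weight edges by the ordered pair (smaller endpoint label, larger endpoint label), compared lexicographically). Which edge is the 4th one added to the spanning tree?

n1-n6

Kruskal: consider edges lightest-first.
n1 n3 (2): add. Components now {n1,n3} {n8} {n9} {n6}
n3 n8 (3): add. Components now {n1,n3,n8} {n9} {n6}
n3 n9 (3): add. Components now {n1,n3,n8,n9} {n6}
n1 n6 (5): add. Components now {n1,n3,n6,n8,n9}
The 4th edge added is n1 n6.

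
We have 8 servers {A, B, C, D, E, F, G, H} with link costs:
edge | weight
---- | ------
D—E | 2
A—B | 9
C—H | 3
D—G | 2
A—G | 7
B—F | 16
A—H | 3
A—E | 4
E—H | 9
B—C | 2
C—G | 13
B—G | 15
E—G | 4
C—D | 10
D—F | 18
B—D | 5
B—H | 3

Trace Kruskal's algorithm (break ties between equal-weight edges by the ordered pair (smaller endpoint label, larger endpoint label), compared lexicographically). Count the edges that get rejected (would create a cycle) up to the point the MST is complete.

Sort edges by weight, then run Kruskal:
B—C (2): add — endpoints in different components.
D—E (2): add — endpoints in different components.
D—G (2): add — endpoints in different components.
A—H (3): add — endpoints in different components.
B—H (3): add — endpoints in different components.
C—H (3): skip — C and H already connected.
A—E (4): add — endpoints in different components.
E—G (4): skip — E and G already connected.
B—D (5): skip — B and D already connected.
A—G (7): skip — A and G already connected.
A—B (9): skip — A and B already connected.
E—H (9): skip — E and H already connected.
C—D (10): skip — C and D already connected.
C—G (13): skip — C and G already connected.
B—G (15): skip — B and G already connected.
B—F (16): add — endpoints in different components.
Edges rejected before the tree was complete: 9.

9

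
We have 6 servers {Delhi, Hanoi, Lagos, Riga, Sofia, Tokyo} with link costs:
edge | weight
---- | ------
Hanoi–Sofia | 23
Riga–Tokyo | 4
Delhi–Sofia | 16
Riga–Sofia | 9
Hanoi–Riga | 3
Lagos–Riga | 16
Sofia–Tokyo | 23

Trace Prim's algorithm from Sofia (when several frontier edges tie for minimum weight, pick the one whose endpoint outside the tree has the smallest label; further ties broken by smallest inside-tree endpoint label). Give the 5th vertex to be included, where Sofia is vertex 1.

Prim's algorithm from Sofia:
Step 1: cheapest edge leaving the tree is Riga–Sofia (9); add Riga.
Step 2: cheapest edge leaving the tree is Hanoi–Riga (3); add Hanoi.
Step 3: cheapest edge leaving the tree is Riga–Tokyo (4); add Tokyo.
Step 4: cheapest edge leaving the tree is Delhi–Sofia (16); add Delhi.
Step 5: cheapest edge leaving the tree is Lagos–Riga (16); add Lagos.
Vertex order: Sofia, Riga, Hanoi, Tokyo, Delhi, Lagos. The 5th vertex is Delhi.

Delhi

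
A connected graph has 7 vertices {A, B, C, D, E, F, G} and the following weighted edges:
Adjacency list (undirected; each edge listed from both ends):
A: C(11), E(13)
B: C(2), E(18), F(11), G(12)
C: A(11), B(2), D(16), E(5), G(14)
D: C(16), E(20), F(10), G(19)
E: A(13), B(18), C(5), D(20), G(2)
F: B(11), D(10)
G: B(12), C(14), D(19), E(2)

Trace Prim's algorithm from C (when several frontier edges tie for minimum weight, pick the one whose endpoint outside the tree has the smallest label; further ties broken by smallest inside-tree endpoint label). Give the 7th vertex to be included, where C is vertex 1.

D

Grow the tree from C using Prim:
Step 1: cheapest edge leaving the tree is B–C (2); add B.
Step 2: cheapest edge leaving the tree is C–E (5); add E.
Step 3: cheapest edge leaving the tree is E–G (2); add G.
Step 4: cheapest edge leaving the tree is A–C (11); add A.
Step 5: cheapest edge leaving the tree is B–F (11); add F.
Step 6: cheapest edge leaving the tree is D–F (10); add D.
Vertex order: C, B, E, G, A, F, D. The 7th vertex is D.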